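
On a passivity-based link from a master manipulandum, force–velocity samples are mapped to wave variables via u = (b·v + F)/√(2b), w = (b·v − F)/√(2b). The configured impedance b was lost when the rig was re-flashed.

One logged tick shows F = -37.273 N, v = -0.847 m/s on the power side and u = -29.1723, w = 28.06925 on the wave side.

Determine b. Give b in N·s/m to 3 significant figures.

u + w = -1.10305;  u + w = √(2b)·v, so √(2b) = -1.10305/(-0.847) = 1.30230.
b = (√(2b))²/2 = 1.69599/2 = 0.84800.
(Check via u − w = 2F/√(2b): u − w = -57.24155, 2F/√(2b) = -57.24170.)

b = 0.848 N·s/m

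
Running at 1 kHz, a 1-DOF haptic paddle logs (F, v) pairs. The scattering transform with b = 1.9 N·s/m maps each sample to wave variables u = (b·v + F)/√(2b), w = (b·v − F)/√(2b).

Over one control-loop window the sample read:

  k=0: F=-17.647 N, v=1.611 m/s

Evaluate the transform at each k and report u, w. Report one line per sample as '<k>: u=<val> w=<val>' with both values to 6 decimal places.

0: u=-7.482511 w=10.622929

k=0: b·v=1.9×1.611=3.060900; √(2b)=1.949359; u=(3.060900+(-17.647))/1.949359=-7.482511, w=(3.060900−(-17.647))/1.949359=10.622929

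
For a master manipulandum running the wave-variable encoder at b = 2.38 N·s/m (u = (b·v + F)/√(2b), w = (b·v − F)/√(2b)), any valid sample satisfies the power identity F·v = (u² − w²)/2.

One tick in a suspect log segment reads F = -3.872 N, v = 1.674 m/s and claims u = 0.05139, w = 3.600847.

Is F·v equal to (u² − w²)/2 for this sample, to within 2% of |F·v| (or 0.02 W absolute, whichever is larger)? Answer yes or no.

yes

F·v = (-3.872)×1.674 = -6.481728 W.
(u² − w²)/2 = (0.002641 − 12.966099)/2 = -6.481729 W.
|Δ| = 0.000001;  2% of max(1, |F·v|) = 0.129635.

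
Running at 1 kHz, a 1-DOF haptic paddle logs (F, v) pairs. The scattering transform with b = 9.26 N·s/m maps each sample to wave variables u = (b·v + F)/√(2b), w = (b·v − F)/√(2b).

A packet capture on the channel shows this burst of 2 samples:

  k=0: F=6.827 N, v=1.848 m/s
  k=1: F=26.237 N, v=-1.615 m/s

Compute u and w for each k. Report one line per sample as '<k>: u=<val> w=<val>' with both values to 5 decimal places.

k=0: b·v=9.26×1.848=17.11248; √(2b)=4.30349; u=(17.11248+6.827)/4.30349=5.56281, w=(17.11248−6.827)/4.30349=2.39003
k=1: b·v=9.26×(-1.615)=-14.95490; √(2b)=4.30349; u=(-14.95490+26.237)/4.30349=2.62162, w=(-14.95490−26.237)/4.30349=-9.57175

0: u=5.56281 w=2.39003
1: u=2.62162 w=-9.57175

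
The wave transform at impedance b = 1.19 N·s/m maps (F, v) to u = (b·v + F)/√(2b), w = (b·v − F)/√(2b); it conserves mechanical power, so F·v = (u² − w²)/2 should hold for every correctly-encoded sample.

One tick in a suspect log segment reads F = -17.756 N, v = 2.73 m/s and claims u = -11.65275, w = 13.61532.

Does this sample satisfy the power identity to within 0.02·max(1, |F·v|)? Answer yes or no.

F·v = (-17.756)×2.73 = -48.47388 W.
(u² − w²)/2 = (135.78658 − 185.37694)/2 = -24.79518 W.
|Δ| = 23.67870;  2% of max(1, |F·v|) = 0.96948.

no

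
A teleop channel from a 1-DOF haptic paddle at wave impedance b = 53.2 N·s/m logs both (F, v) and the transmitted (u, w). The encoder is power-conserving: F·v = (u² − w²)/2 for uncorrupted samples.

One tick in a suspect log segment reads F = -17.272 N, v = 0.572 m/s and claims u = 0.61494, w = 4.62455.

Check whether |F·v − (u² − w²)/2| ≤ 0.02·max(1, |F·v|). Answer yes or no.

no

F·v = (-17.272)×0.572 = -9.87958 W.
(u² − w²)/2 = (0.37815 − 21.38646)/2 = -10.50416 W.
|Δ| = 0.62457;  2% of max(1, |F·v|) = 0.19759.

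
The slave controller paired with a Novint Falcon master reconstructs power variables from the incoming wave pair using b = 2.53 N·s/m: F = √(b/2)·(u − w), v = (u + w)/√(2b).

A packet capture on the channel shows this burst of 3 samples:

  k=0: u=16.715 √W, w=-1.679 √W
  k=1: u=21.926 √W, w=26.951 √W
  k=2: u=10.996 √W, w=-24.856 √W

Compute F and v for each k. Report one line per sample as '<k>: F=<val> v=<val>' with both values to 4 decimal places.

k=0: u−w=18.3940, u+w=15.0360; √(b/2)=1.1247, √(2b)=2.2494; F=1.1247×18.394=20.6881, v=15.0360/2.2494=6.6843
k=1: u−w=-5.0250, u+w=48.8770; √(b/2)=1.1247, √(2b)=2.2494; F=1.1247×(-5.025)=-5.6517, v=48.8770/2.2494=21.7285
k=2: u−w=35.8520, u+w=-13.8600; √(b/2)=1.1247, √(2b)=2.2494; F=1.1247×35.852=40.3235, v=-13.8600/2.2494=-6.1615

0: F=20.6881 v=6.6843
1: F=-5.6517 v=21.7285
2: F=40.3235 v=-6.1615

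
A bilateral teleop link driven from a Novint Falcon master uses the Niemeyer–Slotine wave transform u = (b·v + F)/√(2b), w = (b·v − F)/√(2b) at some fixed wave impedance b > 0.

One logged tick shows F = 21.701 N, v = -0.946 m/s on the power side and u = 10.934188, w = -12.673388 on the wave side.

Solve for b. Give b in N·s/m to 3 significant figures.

b = 1.69 N·s/m

u + w = -1.739200;  u + w = √(2b)·v, so √(2b) = -1.739200/(-0.946) = 1.838478.
b = (√(2b))²/2 = 3.380001/2 = 1.690000.
(Check via u − w = 2F/√(2b): u − w = 23.607576, 2F/√(2b) = 23.607574.)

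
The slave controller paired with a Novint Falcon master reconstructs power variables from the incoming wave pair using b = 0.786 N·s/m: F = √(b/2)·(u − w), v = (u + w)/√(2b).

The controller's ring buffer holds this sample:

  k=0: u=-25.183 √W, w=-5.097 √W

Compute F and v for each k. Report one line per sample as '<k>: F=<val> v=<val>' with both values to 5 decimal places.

k=0: u−w=-20.08600, u+w=-30.28000; √(b/2)=0.62690, √(2b)=1.25379; F=0.62690×(-20.086)=-12.59186, v=-30.28000/1.25379=-24.15069

0: F=-12.59186 v=-24.15069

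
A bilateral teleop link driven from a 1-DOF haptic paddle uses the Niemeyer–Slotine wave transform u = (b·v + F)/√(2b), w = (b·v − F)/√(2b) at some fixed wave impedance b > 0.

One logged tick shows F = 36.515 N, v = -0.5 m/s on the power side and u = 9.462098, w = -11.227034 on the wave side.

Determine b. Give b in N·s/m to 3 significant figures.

b = 6.23 N·s/m

u + w = -1.764936;  u + w = √(2b)·v, so √(2b) = -1.764936/(-0.5) = 3.529872.
b = (√(2b))²/2 = 12.459996/2 = 6.229998.
(Check via u − w = 2F/√(2b): u − w = 20.689132, 2F/√(2b) = 20.689135.)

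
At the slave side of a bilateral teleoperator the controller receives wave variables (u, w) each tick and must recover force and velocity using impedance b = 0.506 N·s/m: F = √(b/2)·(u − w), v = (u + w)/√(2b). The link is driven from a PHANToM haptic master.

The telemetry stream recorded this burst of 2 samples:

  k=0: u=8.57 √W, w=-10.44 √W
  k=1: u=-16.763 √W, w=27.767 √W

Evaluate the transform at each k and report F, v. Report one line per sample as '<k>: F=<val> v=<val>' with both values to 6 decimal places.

k=0: u−w=19.010000, u+w=-1.870000; √(b/2)=0.502991, √(2b)=1.005982; F=0.502991×19.01=9.561860, v=-1.870000/1.005982=-1.858880
k=1: u−w=-44.530000, u+w=11.004000; √(b/2)=0.502991, √(2b)=1.005982; F=0.502991×(-44.53)=-22.398192, v=11.004000/1.005982=10.938564

0: F=9.561860 v=-1.858880
1: F=-22.398192 v=10.938564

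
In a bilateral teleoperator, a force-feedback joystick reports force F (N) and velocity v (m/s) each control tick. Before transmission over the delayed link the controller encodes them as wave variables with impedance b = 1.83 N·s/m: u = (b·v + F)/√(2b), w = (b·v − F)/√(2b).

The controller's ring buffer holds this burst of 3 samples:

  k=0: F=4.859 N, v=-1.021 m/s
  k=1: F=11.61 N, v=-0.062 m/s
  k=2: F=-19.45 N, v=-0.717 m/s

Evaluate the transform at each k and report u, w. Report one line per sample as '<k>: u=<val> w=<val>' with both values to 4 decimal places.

0: u=1.5632 w=-3.5165
1: u=6.0093 w=-6.1280
2: u=-10.8525 w=9.4808

k=0: b·v=1.83×(-1.021)=-1.8684; √(2b)=1.9131; u=(-1.8684+4.859)/1.9131=1.5632, w=(-1.8684−4.859)/1.9131=-3.5165
k=1: b·v=1.83×(-0.062)=-0.1135; √(2b)=1.9131; u=(-0.1135+11.61)/1.9131=6.0093, w=(-0.1135−11.61)/1.9131=-6.1280
k=2: b·v=1.83×(-0.717)=-1.3121; √(2b)=1.9131; u=(-1.3121+(-19.45))/1.9131=-10.8525, w=(-1.3121−(-19.45))/1.9131=9.4808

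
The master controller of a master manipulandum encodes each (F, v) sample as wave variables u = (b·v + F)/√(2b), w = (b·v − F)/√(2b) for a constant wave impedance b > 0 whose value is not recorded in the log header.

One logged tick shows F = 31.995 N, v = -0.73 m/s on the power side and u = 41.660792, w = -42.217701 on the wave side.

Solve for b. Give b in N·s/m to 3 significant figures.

b = 0.291 N·s/m

u + w = -0.556909;  u + w = √(2b)·v, so √(2b) = -0.556909/(-0.73) = 0.762889.
b = (√(2b))²/2 = 0.582000/2 = 0.291000.
(Check via u − w = 2F/√(2b): u − w = 83.878493, 2F/√(2b) = 83.878515.)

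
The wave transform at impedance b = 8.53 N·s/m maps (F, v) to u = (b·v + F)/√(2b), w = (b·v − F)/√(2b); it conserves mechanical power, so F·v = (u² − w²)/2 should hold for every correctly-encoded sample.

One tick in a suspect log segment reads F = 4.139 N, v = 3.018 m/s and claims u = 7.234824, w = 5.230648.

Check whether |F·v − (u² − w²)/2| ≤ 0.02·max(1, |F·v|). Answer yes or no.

F·v = 4.139×3.018 = 12.491502 W.
(u² − w²)/2 = (52.342678 − 27.359678)/2 = 12.491500 W.
|Δ| = 0.000002;  2% of max(1, |F·v|) = 0.249830.

yes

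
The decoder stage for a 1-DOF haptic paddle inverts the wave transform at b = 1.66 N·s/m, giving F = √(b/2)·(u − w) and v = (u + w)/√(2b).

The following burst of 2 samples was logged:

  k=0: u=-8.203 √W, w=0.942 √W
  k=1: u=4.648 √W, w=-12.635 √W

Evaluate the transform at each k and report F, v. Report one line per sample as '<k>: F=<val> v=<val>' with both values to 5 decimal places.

0: F=-8.33149 v=-3.98499
1: F=15.74556 v=-4.38344

k=0: u−w=-9.14500, u+w=-7.26100; √(b/2)=0.91104, √(2b)=1.82209; F=0.91104×(-9.145)=-8.33149, v=-7.26100/1.82209=-3.98499
k=1: u−w=17.28300, u+w=-7.98700; √(b/2)=0.91104, √(2b)=1.82209; F=0.91104×17.283=15.74556, v=-7.98700/1.82209=-4.38344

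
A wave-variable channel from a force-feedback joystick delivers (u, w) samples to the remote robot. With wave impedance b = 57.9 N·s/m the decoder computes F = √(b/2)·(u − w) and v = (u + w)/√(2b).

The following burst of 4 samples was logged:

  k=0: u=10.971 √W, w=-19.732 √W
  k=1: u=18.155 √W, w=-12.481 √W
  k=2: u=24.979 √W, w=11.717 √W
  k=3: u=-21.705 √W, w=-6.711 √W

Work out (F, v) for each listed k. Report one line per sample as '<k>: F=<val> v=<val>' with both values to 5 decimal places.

k=0: u−w=30.70300, u+w=-8.76100; √(b/2)=5.38052, √(2b)=10.76104; F=5.38052×30.703=165.19812, v=-8.76100/10.76104=-0.81414
k=1: u−w=30.63600, u+w=5.67400; √(b/2)=5.38052, √(2b)=10.76104; F=5.38052×30.636=164.83762, v=5.67400/10.76104=0.52727
k=2: u−w=13.26200, u+w=36.69600; √(b/2)=5.38052, √(2b)=10.76104; F=5.38052×13.262=71.35646, v=36.69600/10.76104=3.41008
k=3: u−w=-14.99400, u+w=-28.41600; √(b/2)=5.38052, √(2b)=10.76104; F=5.38052×(-14.994)=-80.67552, v=-28.41600/10.76104=-2.64064

0: F=165.19812 v=-0.81414
1: F=164.83762 v=0.52727
2: F=71.35646 v=3.41008
3: F=-80.67552 v=-2.64064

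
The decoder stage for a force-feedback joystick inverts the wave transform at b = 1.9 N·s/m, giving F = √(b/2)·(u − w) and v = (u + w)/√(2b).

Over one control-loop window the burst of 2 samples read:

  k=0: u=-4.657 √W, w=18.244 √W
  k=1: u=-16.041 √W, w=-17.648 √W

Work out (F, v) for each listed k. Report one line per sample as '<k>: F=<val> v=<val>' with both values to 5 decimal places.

0: F=-22.32113 v=6.96998
1: F=1.56631 v=-17.28209

k=0: u−w=-22.90100, u+w=13.58700; √(b/2)=0.97468, √(2b)=1.94936; F=0.97468×(-22.901)=-22.32113, v=13.58700/1.94936=6.96998
k=1: u−w=1.60700, u+w=-33.68900; √(b/2)=0.97468, √(2b)=1.94936; F=0.97468×1.607=1.56631, v=-33.68900/1.94936=-17.28209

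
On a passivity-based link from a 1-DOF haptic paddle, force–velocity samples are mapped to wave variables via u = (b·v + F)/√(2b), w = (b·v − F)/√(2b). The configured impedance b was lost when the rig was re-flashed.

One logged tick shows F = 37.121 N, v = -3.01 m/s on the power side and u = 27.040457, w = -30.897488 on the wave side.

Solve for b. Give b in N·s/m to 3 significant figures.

b = 0.821 N·s/m

u + w = -3.857031;  u + w = √(2b)·v, so √(2b) = -3.857031/(-3.01) = 1.281406.
b = (√(2b))²/2 = 1.642000/2 = 0.821000.
(Check via u − w = 2F/√(2b): u − w = 57.937945, 2F/√(2b) = 57.937937.)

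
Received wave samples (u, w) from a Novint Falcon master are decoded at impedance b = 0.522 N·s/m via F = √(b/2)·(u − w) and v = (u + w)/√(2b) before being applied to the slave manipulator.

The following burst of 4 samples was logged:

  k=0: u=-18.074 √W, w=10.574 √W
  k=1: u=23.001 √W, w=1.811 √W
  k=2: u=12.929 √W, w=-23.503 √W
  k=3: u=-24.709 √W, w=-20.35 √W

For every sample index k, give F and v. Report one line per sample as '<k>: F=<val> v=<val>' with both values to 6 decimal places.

0: F=-14.635736 v=-7.340253
1: F=10.825581 v=24.283513
2: F=18.612438 v=-10.348778
3: F=-2.226933 v=-44.099260

k=0: u−w=-28.648000, u+w=-7.500000; √(b/2)=0.510882, √(2b)=1.021763; F=0.510882×(-28.648)=-14.635736, v=-7.500000/1.021763=-7.340253
k=1: u−w=21.190000, u+w=24.812000; √(b/2)=0.510882, √(2b)=1.021763; F=0.510882×21.19=10.825581, v=24.812000/1.021763=24.283513
k=2: u−w=36.432000, u+w=-10.574000; √(b/2)=0.510882, √(2b)=1.021763; F=0.510882×36.432=18.612438, v=-10.574000/1.021763=-10.348778
k=3: u−w=-4.359000, u+w=-45.059000; √(b/2)=0.510882, √(2b)=1.021763; F=0.510882×(-4.359)=-2.226933, v=-45.059000/1.021763=-44.099260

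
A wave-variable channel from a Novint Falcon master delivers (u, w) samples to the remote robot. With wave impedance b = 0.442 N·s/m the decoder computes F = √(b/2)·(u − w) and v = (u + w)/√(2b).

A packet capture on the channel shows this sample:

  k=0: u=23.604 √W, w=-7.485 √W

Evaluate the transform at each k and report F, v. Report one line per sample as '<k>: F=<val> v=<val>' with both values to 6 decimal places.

0: F=14.615137 v=17.143992

k=0: u−w=31.089000, u+w=16.119000; √(b/2)=0.470106, √(2b)=0.940213; F=0.470106×31.089=14.615137, v=16.119000/0.940213=17.143992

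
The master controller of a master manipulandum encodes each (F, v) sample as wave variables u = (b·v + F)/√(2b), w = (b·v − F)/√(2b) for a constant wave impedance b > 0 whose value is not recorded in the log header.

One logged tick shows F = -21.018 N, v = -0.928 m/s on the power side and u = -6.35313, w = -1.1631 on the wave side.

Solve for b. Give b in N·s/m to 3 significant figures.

b = 32.8 N·s/m

u + w = -7.51623;  u + w = √(2b)·v, so √(2b) = -7.51623/(-0.928) = 8.09939.
b = (√(2b))²/2 = 65.60005/2 = 32.80002.
(Check via u − w = 2F/√(2b): u − w = -5.19003, 2F/√(2b) = -5.19002.)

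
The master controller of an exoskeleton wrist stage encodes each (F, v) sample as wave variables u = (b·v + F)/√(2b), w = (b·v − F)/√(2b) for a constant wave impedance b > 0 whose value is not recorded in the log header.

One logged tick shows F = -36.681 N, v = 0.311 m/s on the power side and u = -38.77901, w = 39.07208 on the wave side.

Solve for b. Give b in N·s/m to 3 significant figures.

b = 0.444 N·s/m

u + w = 0.29307;  u + w = √(2b)·v, so √(2b) = 0.29307/0.311 = 0.94235.
b = (√(2b))²/2 = 0.88802/2 = 0.44401.
(Check via u − w = 2F/√(2b): u − w = -77.85109, 2F/√(2b) = -77.85028.)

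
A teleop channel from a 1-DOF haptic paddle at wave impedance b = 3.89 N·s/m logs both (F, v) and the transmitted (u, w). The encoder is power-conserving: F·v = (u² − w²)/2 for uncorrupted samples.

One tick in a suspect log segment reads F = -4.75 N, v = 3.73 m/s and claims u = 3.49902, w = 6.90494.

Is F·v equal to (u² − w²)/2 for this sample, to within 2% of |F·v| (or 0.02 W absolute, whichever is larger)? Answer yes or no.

F·v = (-4.75)×3.73 = -17.71750 W.
(u² − w²)/2 = (12.24314 − 47.67820)/2 = -17.71753 W.
|Δ| = 0.00003;  2% of max(1, |F·v|) = 0.35435.

yes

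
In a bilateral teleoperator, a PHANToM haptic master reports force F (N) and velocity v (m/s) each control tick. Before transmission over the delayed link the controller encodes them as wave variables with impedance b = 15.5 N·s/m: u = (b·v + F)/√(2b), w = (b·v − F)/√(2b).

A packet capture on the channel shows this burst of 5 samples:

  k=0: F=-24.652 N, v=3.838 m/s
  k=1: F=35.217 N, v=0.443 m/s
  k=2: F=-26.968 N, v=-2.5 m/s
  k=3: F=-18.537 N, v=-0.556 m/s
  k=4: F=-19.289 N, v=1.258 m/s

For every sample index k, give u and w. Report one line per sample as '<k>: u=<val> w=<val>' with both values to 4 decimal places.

k=0: b·v=15.5×3.838=59.4890; √(2b)=5.5678; u=(59.4890+(-24.652))/5.5678=6.2569, w=(59.4890−(-24.652))/5.5678=15.1122
k=1: b·v=15.5×0.443=6.8665; √(2b)=5.5678; u=(6.8665+35.217)/5.5678=7.5584, w=(6.8665−35.217)/5.5678=-5.0919
k=2: b·v=15.5×(-2.5)=-38.7500; √(2b)=5.5678; u=(-38.7500+(-26.968))/5.5678=-11.8033, w=(-38.7500−(-26.968))/5.5678=-2.1161
k=3: b·v=15.5×(-0.556)=-8.6180; √(2b)=5.5678; u=(-8.6180+(-18.537))/5.5678=-4.8772, w=(-8.6180−(-18.537))/5.5678=1.7815
k=4: b·v=15.5×1.258=19.4990; √(2b)=5.5678; u=(19.4990+(-19.289))/5.5678=0.0377, w=(19.4990−(-19.289))/5.5678=6.9665

0: u=6.2569 w=15.1122
1: u=7.5584 w=-5.0919
2: u=-11.8033 w=-2.1161
3: u=-4.8772 w=1.7815
4: u=0.0377 w=6.9665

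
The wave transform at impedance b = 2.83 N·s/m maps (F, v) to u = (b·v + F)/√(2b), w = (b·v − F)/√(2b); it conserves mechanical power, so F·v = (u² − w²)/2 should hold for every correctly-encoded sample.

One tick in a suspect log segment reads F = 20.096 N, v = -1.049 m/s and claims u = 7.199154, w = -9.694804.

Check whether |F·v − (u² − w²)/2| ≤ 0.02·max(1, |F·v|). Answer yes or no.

yes

F·v = 20.096×(-1.049) = -21.080704 W.
(u² − w²)/2 = (51.827818 − 93.989225)/2 = -21.080703 W.
|Δ| = 0.000001;  2% of max(1, |F·v|) = 0.421614.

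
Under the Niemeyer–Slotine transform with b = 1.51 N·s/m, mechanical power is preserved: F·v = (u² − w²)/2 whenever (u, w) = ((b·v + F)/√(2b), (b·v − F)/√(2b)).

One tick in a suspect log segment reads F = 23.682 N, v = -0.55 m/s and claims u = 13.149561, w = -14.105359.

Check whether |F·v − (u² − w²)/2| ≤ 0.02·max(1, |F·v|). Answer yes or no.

yes

F·v = 23.682×(-0.55) = -13.025100 W.
(u² − w²)/2 = (172.910954 − 198.961153)/2 = -13.025099 W.
|Δ| = 0.000001;  2% of max(1, |F·v|) = 0.260502.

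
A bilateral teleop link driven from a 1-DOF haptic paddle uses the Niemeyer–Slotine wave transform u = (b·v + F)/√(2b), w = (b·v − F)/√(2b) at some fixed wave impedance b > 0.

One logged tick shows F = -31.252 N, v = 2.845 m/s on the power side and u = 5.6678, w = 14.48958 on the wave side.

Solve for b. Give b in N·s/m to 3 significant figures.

u + w = 20.1574;  u + w = √(2b)·v, so √(2b) = 20.1574/2.845 = 7.0852.
b = (√(2b))²/2 = 50.2000/2 = 25.1000.
(Check via u − w = 2F/√(2b): u − w = -8.8218, 2F/√(2b) = -8.8218.)

b = 25.1 N·s/m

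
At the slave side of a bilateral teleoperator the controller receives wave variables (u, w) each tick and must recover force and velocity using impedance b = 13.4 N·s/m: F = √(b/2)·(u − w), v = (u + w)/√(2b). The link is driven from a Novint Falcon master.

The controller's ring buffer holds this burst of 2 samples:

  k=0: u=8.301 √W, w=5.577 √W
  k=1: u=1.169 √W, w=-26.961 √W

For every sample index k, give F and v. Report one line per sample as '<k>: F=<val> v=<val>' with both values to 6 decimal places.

k=0: u−w=2.724000, u+w=13.878000; √(b/2)=2.588436, √(2b)=5.176872; F=2.588436×2.724=7.050899, v=13.878000/5.176872=2.680770
k=1: u−w=28.130000, u+w=-25.792000; √(b/2)=2.588436, √(2b)=5.176872; F=2.588436×28.13=72.812700, v=-25.792000/5.176872=-4.982159

0: F=7.050899 v=2.680770
1: F=72.812700 v=-4.982159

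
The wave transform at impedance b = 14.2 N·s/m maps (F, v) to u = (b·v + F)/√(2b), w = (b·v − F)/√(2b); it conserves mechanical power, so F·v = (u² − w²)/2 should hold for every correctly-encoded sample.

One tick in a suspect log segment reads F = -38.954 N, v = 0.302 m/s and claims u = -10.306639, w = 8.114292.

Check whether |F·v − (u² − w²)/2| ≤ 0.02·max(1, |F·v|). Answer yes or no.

no

F·v = (-38.954)×0.302 = -11.764108 W.
(u² − w²)/2 = (106.226807 − 65.841735)/2 = 20.192536 W.
|Δ| = 31.956644;  2% of max(1, |F·v|) = 0.235282.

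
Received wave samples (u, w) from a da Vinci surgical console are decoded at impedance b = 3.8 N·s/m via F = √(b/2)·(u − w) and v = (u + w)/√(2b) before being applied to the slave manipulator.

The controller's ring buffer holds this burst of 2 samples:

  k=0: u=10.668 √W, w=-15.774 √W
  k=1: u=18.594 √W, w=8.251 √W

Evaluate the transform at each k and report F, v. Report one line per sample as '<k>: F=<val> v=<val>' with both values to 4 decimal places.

0: F=36.4478 v=-1.8521
1: F=14.2568 v=9.7377

k=0: u−w=26.4420, u+w=-5.1060; √(b/2)=1.3784, √(2b)=2.7568; F=1.3784×26.442=36.4478, v=-5.1060/2.7568=-1.8521
k=1: u−w=10.3430, u+w=26.8450; √(b/2)=1.3784, √(2b)=2.7568; F=1.3784×10.343=14.2568, v=26.8450/2.7568=9.7377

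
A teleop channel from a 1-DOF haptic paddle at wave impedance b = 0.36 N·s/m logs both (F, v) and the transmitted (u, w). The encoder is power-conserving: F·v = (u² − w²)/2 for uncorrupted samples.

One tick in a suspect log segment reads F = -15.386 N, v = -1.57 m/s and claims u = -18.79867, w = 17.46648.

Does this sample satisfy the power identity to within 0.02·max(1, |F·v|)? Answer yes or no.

F·v = (-15.386)×(-1.57) = 24.15602 W.
(u² − w²)/2 = (353.38999 − 305.07792)/2 = 24.15604 W.
|Δ| = 0.00002;  2% of max(1, |F·v|) = 0.48312.

yes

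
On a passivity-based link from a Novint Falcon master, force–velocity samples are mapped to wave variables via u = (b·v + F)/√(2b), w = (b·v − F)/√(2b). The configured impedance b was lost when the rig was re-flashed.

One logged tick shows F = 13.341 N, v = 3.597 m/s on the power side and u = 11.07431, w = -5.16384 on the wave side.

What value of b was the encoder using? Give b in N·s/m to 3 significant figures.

b = 1.35 N·s/m

u + w = 5.91047;  u + w = √(2b)·v, so √(2b) = 5.91047/3.597 = 1.64317.
b = (√(2b))²/2 = 2.70000/2 = 1.35000.
(Check via u − w = 2F/√(2b): u − w = 16.23815, 2F/√(2b) = 16.23816.)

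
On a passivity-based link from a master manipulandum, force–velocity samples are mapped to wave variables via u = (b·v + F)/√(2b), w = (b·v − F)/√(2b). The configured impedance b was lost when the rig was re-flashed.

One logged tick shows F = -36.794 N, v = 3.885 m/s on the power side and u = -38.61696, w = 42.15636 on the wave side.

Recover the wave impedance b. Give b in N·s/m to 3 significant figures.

u + w = 3.5394;  u + w = √(2b)·v, so √(2b) = 3.5394/3.885 = 0.9110.
b = (√(2b))²/2 = 0.8300/2 = 0.4150.
(Check via u − w = 2F/√(2b): u − w = -80.7733, 2F/√(2b) = -80.7734.)

b = 0.415 N·s/m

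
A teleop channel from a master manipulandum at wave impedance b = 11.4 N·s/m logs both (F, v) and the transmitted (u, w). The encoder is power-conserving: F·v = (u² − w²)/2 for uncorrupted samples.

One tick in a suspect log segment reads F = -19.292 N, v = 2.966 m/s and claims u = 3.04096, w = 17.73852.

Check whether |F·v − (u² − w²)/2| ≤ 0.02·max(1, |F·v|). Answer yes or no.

F·v = (-19.292)×2.966 = -57.22007 W.
(u² − w²)/2 = (9.24744 − 314.65509)/2 = -152.70383 W.
|Δ| = 95.48376;  2% of max(1, |F·v|) = 1.14440.

no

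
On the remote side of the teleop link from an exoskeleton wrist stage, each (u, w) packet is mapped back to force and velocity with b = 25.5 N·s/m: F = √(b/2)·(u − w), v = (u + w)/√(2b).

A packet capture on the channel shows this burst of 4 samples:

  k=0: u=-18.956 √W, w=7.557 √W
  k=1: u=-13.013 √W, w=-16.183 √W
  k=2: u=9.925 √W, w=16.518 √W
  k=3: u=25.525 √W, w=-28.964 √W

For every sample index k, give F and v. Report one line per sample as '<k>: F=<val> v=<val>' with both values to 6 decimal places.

0: F=-94.670346 v=-1.596179
1: F=11.319164 v=-4.088258
2: F=-23.541719 v=3.702761
3: F=194.564647 v=-0.481556

k=0: u−w=-26.513000, u+w=-11.399000; √(b/2)=3.570714, √(2b)=7.141428; F=3.570714×(-26.513)=-94.670346, v=-11.399000/7.141428=-1.596179
k=1: u−w=3.170000, u+w=-29.196000; √(b/2)=3.570714, √(2b)=7.141428; F=3.570714×3.17=11.319164, v=-29.196000/7.141428=-4.088258
k=2: u−w=-6.593000, u+w=26.443000; √(b/2)=3.570714, √(2b)=7.141428; F=3.570714×(-6.593)=-23.541719, v=26.443000/7.141428=3.702761
k=3: u−w=54.489000, u+w=-3.439000; √(b/2)=3.570714, √(2b)=7.141428; F=3.570714×54.489=194.564647, v=-3.439000/7.141428=-0.481556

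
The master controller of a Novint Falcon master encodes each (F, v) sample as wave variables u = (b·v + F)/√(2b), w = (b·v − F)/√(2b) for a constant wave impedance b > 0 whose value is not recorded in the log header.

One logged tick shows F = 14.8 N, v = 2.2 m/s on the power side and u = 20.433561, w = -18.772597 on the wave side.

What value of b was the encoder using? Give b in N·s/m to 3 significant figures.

u + w = 1.660964;  u + w = √(2b)·v, so √(2b) = 1.660964/2.2 = 0.754984.
b = (√(2b))²/2 = 0.570000/2 = 0.285000.
(Check via u − w = 2F/√(2b): u − w = 39.206158, 2F/√(2b) = 39.206148.)

b = 0.285 N·s/m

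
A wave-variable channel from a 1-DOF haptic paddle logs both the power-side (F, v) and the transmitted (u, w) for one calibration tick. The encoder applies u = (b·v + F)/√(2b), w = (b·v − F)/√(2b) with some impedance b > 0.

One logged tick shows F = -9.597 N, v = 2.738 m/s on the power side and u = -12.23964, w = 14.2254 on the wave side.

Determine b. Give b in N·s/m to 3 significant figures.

b = 0.263 N·s/m

u + w = 1.9858;  u + w = √(2b)·v, so √(2b) = 1.9858/2.738 = 0.7253.
b = (√(2b))²/2 = 0.5260/2 = 0.2630.
(Check via u − w = 2F/√(2b): u − w = -26.4650, 2F/√(2b) = -26.4650.)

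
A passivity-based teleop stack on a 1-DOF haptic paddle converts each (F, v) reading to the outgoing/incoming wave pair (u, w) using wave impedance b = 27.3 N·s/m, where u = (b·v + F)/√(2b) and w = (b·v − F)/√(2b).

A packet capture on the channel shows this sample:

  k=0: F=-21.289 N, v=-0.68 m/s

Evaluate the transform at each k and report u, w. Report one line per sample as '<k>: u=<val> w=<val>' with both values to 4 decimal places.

k=0: b·v=27.3×(-0.68)=-18.5640; √(2b)=7.3892; u=(-18.5640+(-21.289))/7.3892=-5.3934, w=(-18.5640−(-21.289))/7.3892=0.3688

0: u=-5.3934 w=0.3688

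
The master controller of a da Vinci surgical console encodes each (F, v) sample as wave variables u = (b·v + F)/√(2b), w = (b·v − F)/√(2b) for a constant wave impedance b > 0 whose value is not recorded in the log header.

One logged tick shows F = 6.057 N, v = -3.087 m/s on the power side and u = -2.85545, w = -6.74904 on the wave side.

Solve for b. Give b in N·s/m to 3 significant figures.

u + w = -9.6045;  u + w = √(2b)·v, so √(2b) = -9.6045/(-3.087) = 3.1113.
b = (√(2b))²/2 = 9.6800/2 = 4.8400.
(Check via u − w = 2F/√(2b): u − w = 3.8936, 2F/√(2b) = 3.8936.)

b = 4.84 N·s/m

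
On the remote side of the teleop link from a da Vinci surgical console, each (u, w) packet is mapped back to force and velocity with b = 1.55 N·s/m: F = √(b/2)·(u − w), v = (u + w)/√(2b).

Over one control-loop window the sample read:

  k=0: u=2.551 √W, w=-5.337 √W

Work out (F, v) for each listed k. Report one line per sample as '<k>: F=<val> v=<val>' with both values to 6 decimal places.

0: F=6.944129 v=-1.582342

k=0: u−w=7.888000, u+w=-2.786000; √(b/2)=0.880341, √(2b)=1.760682; F=0.880341×7.888=6.944129, v=-2.786000/1.760682=-1.582342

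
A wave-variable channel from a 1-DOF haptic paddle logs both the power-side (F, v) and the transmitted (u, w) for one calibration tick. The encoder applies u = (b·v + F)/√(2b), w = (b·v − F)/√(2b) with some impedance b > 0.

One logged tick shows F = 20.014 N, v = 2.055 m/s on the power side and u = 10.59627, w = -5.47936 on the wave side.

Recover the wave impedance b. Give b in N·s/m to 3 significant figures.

u + w = 5.11691;  u + w = √(2b)·v, so √(2b) = 5.11691/2.055 = 2.48998.
b = (√(2b))²/2 = 6.20000/2 = 3.10000.
(Check via u − w = 2F/√(2b): u − w = 16.07563, 2F/√(2b) = 16.07563.)

b = 3.1 N·s/m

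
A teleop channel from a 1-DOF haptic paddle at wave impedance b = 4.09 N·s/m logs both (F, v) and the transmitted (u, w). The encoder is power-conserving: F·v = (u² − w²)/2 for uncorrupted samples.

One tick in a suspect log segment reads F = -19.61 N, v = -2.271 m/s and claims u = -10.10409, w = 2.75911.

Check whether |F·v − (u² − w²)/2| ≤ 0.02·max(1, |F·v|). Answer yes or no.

F·v = (-19.61)×(-2.271) = 44.53431 W.
(u² − w²)/2 = (102.09263 − 7.61269)/2 = 47.23997 W.
|Δ| = 2.70566;  2% of max(1, |F·v|) = 0.89069.

no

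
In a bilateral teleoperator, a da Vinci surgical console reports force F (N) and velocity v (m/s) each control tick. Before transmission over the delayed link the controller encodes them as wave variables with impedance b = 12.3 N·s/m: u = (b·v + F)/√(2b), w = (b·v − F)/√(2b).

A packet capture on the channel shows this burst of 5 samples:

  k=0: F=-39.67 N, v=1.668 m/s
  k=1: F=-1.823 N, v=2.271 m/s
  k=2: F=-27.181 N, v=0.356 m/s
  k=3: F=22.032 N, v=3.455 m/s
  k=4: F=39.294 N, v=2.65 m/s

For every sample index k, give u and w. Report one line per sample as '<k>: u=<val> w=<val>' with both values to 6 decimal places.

0: u=-3.861738 w=12.134749
1: u=5.264345 w=5.999449
2: u=-4.597367 w=6.363070
3: u=13.010201 w=4.126041
4: u=14.494221 w=-1.350649

k=0: b·v=12.3×1.668=20.516400; √(2b)=4.959839; u=(20.516400+(-39.67))/4.959839=-3.861738, w=(20.516400−(-39.67))/4.959839=12.134749
k=1: b·v=12.3×2.271=27.933300; √(2b)=4.959839; u=(27.933300+(-1.823))/4.959839=5.264345, w=(27.933300−(-1.823))/4.959839=5.999449
k=2: b·v=12.3×0.356=4.378800; √(2b)=4.959839; u=(4.378800+(-27.181))/4.959839=-4.597367, w=(4.378800−(-27.181))/4.959839=6.363070
k=3: b·v=12.3×3.455=42.496500; √(2b)=4.959839; u=(42.496500+22.032)/4.959839=13.010201, w=(42.496500−22.032)/4.959839=4.126041
k=4: b·v=12.3×2.65=32.595000; √(2b)=4.959839; u=(32.595000+39.294)/4.959839=14.494221, w=(32.595000−39.294)/4.959839=-1.350649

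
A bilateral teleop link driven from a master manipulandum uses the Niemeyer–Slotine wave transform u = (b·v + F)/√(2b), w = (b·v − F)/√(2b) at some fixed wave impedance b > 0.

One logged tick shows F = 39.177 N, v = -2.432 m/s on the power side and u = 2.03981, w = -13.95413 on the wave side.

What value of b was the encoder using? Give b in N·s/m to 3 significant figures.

u + w = -11.9143;  u + w = √(2b)·v, so √(2b) = -11.9143/(-2.432) = 4.8990.
b = (√(2b))²/2 = 24.0000/2 = 12.0000.
(Check via u − w = 2F/√(2b): u − w = 15.9939, 2F/√(2b) = 15.9939.)

b = 12 N·s/m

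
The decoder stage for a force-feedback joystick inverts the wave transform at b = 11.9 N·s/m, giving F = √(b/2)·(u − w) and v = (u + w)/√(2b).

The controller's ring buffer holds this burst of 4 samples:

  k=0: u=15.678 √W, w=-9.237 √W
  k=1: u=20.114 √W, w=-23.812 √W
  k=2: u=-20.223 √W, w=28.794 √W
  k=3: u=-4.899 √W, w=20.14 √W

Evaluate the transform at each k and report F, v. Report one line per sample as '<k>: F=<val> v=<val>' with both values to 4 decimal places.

0: F=60.7742 v=1.3203
1: F=107.1470 v=-0.7580
2: F=-119.5653 v=1.7569
3: F=-61.0767 v=3.1241

k=0: u−w=24.9150, u+w=6.4410; √(b/2)=2.4393, √(2b)=4.8785; F=2.4393×24.915=60.7742, v=6.4410/4.8785=1.3203
k=1: u−w=43.9260, u+w=-3.6980; √(b/2)=2.4393, √(2b)=4.8785; F=2.4393×43.926=107.1470, v=-3.6980/4.8785=-0.7580
k=2: u−w=-49.0170, u+w=8.5710; √(b/2)=2.4393, √(2b)=4.8785; F=2.4393×(-49.017)=-119.5653, v=8.5710/4.8785=1.7569
k=3: u−w=-25.0390, u+w=15.2410; √(b/2)=2.4393, √(2b)=4.8785; F=2.4393×(-25.039)=-61.0767, v=15.2410/4.8785=3.1241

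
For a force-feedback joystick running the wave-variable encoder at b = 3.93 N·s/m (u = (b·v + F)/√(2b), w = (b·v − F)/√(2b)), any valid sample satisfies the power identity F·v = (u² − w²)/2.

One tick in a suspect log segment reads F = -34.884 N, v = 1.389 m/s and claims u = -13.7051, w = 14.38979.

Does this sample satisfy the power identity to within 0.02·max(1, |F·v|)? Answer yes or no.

no

F·v = (-34.884)×1.389 = -48.45388 W.
(u² − w²)/2 = (187.82977 − 207.06606)/2 = -9.61815 W.
|Δ| = 38.83573;  2% of max(1, |F·v|) = 0.96908.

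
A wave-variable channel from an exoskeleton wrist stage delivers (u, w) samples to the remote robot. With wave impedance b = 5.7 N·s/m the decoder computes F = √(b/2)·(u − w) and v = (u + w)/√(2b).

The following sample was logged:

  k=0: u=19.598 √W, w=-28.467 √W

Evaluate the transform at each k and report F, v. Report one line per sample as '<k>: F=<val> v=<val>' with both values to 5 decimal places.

0: F=81.14306 v=-2.62677

k=0: u−w=48.06500, u+w=-8.86900; √(b/2)=1.68819, √(2b)=3.37639; F=1.68819×48.065=81.14306, v=-8.86900/3.37639=-2.62677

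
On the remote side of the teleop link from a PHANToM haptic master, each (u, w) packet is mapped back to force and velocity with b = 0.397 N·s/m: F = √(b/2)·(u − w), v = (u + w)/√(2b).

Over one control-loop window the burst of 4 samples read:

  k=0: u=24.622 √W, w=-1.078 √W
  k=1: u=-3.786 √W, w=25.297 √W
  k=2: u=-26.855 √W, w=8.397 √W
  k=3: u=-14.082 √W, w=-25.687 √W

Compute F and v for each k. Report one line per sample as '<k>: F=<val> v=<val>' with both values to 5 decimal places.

k=0: u−w=25.70000, u+w=23.54400; √(b/2)=0.44553, √(2b)=0.89107; F=0.44553×25.7=11.45021, v=23.54400/0.89107=26.42226
k=1: u−w=-29.08300, u+w=21.51100; √(b/2)=0.44553, √(2b)=0.89107; F=0.44553×(-29.083)=-12.95745, v=21.51100/0.89107=24.14073
k=2: u−w=-35.25200, u+w=-18.45800; √(b/2)=0.44553, √(2b)=0.89107; F=0.44553×(-35.252)=-15.70594, v=-18.45800/0.89107=-20.71450
k=3: u−w=11.60500, u+w=-39.76900; √(b/2)=0.44553, √(2b)=0.89107; F=0.44553×11.605=5.17041, v=-39.76900/0.89107=-44.63077

0: F=11.45021 v=26.42226
1: F=-12.95745 v=24.14073
2: F=-15.70594 v=-20.71450
3: F=5.17041 v=-44.63077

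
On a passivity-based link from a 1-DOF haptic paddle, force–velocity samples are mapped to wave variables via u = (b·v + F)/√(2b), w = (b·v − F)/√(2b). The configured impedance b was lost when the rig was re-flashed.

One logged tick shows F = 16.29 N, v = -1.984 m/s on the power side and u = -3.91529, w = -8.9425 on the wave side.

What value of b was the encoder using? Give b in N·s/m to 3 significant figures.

u + w = -12.8578;  u + w = √(2b)·v, so √(2b) = -12.8578/(-1.984) = 6.4807.
b = (√(2b))²/2 = 42.0000/2 = 21.0000.
(Check via u − w = 2F/√(2b): u − w = 5.0272, 2F/√(2b) = 5.0272.)

b = 21 N·s/m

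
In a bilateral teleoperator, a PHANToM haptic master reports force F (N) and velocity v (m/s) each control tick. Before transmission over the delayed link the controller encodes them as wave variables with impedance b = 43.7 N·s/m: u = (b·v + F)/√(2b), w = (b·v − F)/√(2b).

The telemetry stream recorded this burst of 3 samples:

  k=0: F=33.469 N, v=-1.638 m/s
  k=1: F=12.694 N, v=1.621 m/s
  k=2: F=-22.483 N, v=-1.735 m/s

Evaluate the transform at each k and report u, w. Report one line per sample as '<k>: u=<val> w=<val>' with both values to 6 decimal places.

0: u=-4.076632 w=-11.236697
1: u=8.935022 w=6.219378
2: u=-10.514990 w=-5.705173

k=0: b·v=43.7×(-1.638)=-71.580600; √(2b)=9.348797; u=(-71.580600+33.469)/9.348797=-4.076632, w=(-71.580600−33.469)/9.348797=-11.236697
k=1: b·v=43.7×1.621=70.837700; √(2b)=9.348797; u=(70.837700+12.694)/9.348797=8.935022, w=(70.837700−12.694)/9.348797=6.219378
k=2: b·v=43.7×(-1.735)=-75.819500; √(2b)=9.348797; u=(-75.819500+(-22.483))/9.348797=-10.514990, w=(-75.819500−(-22.483))/9.348797=-5.705173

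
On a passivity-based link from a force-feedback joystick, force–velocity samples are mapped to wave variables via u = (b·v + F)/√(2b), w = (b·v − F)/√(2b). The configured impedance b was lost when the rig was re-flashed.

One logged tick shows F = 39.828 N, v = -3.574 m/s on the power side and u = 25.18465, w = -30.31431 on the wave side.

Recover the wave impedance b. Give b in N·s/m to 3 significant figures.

u + w = -5.1297;  u + w = √(2b)·v, so √(2b) = -5.1297/(-3.574) = 1.4353.
b = (√(2b))²/2 = 2.0600/2 = 1.0300.
(Check via u − w = 2F/√(2b): u − w = 55.4990, 2F/√(2b) = 55.4989.)

b = 1.03 N·s/m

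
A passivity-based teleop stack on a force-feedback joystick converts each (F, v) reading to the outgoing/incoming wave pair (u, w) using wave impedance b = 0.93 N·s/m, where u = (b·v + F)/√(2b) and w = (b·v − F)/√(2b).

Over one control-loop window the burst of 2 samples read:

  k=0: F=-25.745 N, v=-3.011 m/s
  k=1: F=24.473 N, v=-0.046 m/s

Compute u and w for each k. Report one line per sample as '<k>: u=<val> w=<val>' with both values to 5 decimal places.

k=0: b·v=0.93×(-3.011)=-2.80023; √(2b)=1.36382; u=(-2.80023+(-25.745))/1.36382=-20.93038, w=(-2.80023−(-25.745))/1.36382=16.82392
k=1: b·v=0.93×(-0.046)=-0.04278; √(2b)=1.36382; u=(-0.04278+24.473)/1.36382=17.91311, w=(-0.04278−24.473)/1.36382=-17.97584

0: u=-20.93038 w=16.82392
1: u=17.91311 w=-17.97584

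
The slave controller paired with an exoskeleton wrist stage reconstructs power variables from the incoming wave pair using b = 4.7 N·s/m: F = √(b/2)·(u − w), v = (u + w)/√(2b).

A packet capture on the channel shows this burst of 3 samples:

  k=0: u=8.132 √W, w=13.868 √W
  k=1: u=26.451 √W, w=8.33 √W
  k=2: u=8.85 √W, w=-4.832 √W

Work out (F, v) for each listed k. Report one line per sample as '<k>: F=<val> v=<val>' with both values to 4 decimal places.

0: F=-8.7931 v=7.1756
1: F=27.7790 v=11.3443
2: F=20.9741 v=1.3105

k=0: u−w=-5.7360, u+w=22.0000; √(b/2)=1.5330, √(2b)=3.0659; F=1.5330×(-5.736)=-8.7931, v=22.0000/3.0659=7.1756
k=1: u−w=18.1210, u+w=34.7810; √(b/2)=1.5330, √(2b)=3.0659; F=1.5330×18.121=27.7790, v=34.7810/3.0659=11.3443
k=2: u−w=13.6820, u+w=4.0180; √(b/2)=1.5330, √(2b)=3.0659; F=1.5330×13.682=20.9741, v=4.0180/3.0659=1.3105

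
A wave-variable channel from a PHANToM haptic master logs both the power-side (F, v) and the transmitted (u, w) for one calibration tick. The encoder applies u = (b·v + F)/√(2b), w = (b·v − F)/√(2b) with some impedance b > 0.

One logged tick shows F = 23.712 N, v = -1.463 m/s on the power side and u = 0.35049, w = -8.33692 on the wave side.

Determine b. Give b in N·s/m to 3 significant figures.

u + w = -7.98643;  u + w = √(2b)·v, so √(2b) = -7.98643/(-1.463) = 5.45894.
b = (√(2b))²/2 = 29.80003/2 = 14.90002.
(Check via u − w = 2F/√(2b): u − w = 8.68741, 2F/√(2b) = 8.68740.)

b = 14.9 N·s/m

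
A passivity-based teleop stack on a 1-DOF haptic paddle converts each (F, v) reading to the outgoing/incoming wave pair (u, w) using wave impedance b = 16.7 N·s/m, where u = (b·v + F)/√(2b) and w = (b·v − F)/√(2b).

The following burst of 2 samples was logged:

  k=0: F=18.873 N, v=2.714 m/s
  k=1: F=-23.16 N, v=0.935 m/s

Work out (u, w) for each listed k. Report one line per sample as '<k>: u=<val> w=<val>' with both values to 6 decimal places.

0: u=11.108109 w=4.576838
1: u=-1.305614 w=6.709235

k=0: b·v=16.7×2.714=45.323800; √(2b)=5.779273; u=(45.323800+18.873)/5.779273=11.108109, w=(45.323800−18.873)/5.779273=4.576838
k=1: b·v=16.7×0.935=15.614500; √(2b)=5.779273; u=(15.614500+(-23.16))/5.779273=-1.305614, w=(15.614500−(-23.16))/5.779273=6.709235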